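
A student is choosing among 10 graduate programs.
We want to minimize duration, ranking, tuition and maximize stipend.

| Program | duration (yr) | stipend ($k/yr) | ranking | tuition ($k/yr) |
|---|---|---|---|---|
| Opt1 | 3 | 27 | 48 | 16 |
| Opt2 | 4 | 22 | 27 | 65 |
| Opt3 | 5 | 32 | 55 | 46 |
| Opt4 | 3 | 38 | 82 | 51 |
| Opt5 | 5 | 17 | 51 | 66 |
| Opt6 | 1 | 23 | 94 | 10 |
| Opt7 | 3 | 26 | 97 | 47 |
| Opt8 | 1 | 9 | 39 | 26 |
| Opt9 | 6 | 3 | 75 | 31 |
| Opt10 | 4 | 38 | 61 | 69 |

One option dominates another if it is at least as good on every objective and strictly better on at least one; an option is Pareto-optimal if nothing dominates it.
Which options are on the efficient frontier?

Opt1: not dominated.
Opt2: not dominated (best ranking).
Opt3: not dominated.
Opt4: not dominated.
Opt5: dominated by Opt1 (duration 3≤5, stipend 27≥17, ranking 48≤51, tuition 16≤66).
Opt6: not dominated (best tuition).
Opt7: dominated by Opt1 (duration 3≤3, stipend 27≥26, ranking 48≤97, tuition 16≤47).
Opt8: not dominated.
Opt9: dominated by Opt1 (duration 3≤6, stipend 27≥3, ranking 48≤75, tuition 16≤31).
Opt10: not dominated.

Opt1, Opt2, Opt3, Opt4, Opt6, Opt8, Opt10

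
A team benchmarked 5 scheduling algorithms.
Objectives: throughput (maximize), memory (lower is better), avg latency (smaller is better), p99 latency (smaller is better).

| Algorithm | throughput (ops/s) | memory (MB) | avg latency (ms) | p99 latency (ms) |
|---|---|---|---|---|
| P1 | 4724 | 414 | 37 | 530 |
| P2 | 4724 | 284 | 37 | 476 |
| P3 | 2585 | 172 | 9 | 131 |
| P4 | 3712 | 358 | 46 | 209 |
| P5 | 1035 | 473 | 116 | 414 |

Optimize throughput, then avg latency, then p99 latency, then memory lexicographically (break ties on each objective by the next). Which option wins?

P2

First maximize throughput: best is 4724, kept {P1, P2}.
Then minimize avg latency: best is 37, kept {P1, P2}.
Then minimize p99 latency: best is 476, kept {P2}.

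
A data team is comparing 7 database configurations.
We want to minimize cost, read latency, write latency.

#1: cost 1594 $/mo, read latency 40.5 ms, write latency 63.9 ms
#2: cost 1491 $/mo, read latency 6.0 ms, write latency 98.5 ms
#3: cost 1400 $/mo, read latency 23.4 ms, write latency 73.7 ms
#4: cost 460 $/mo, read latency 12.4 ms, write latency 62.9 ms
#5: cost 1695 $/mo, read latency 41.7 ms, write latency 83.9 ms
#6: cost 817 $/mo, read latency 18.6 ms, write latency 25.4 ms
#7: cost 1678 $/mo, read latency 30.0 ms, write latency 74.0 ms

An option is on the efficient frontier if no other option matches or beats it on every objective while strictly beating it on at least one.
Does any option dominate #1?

#4 vs #1: cost 460≤1594, read latency 12.4≤40.5, write latency 62.9≤63.9 — #4 is at least as good on every objective and strictly better on at least one, so #4 dominates #1.

Yes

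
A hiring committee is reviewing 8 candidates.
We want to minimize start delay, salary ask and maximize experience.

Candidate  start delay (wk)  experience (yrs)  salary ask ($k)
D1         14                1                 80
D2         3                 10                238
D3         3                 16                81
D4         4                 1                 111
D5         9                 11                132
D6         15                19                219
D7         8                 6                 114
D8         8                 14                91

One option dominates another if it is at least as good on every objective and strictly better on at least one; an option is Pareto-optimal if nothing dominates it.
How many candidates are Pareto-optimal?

3

D1: not dominated (best salary ask).
D2: dominated by D3 (start delay 3≤3, experience 16≥10, salary ask 81≤238).
D3: not dominated.
D4: dominated by D3 (start delay 3≤4, experience 16≥1, salary ask 81≤111).
D5: dominated by D3 (start delay 3≤9, experience 16≥11, salary ask 81≤132).
D6: not dominated (best experience).
D7: dominated by D3 (start delay 3≤8, experience 16≥6, salary ask 81≤114).
D8: dominated by D3 (start delay 3≤8, experience 16≥14, salary ask 81≤91).
Pareto-optimal: D1, D3, D6 → 3.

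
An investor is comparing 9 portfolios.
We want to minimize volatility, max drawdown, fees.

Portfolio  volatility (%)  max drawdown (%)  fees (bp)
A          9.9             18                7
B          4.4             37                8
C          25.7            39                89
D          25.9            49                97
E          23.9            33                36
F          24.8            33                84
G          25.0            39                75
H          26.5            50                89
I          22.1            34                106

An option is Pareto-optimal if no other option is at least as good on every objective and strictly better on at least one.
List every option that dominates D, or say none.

A: volatility 9.9≤25.9, max drawdown 18≤49, fees 7≤97 — dominates D.
B: volatility 4.4≤25.9, max drawdown 37≤49, fees 8≤97 — dominates D.
C: volatility 25.7≤25.9, max drawdown 39≤49, fees 89≤97 — dominates D.
E: volatility 23.9≤25.9, max drawdown 33≤49, fees 36≤97 — dominates D.
F: volatility 24.8≤25.9, max drawdown 33≤49, fees 84≤97 — dominates D.
G: volatility 25.0≤25.9, max drawdown 39≤49, fees 75≤97 — dominates D.
Others (H, I) are each worse than D on at least one objective.

A, B, C, E, F, G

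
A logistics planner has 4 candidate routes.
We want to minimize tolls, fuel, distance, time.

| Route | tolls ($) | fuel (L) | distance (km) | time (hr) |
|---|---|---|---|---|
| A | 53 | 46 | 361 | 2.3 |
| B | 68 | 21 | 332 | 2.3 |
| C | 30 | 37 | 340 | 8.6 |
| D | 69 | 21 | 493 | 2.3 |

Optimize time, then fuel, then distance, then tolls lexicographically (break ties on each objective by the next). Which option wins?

B

First minimize time: best is 2.3, kept {A, B, D}.
Then minimize fuel: best is 21, kept {B, D}.
Then minimize distance: best is 332, kept {B}.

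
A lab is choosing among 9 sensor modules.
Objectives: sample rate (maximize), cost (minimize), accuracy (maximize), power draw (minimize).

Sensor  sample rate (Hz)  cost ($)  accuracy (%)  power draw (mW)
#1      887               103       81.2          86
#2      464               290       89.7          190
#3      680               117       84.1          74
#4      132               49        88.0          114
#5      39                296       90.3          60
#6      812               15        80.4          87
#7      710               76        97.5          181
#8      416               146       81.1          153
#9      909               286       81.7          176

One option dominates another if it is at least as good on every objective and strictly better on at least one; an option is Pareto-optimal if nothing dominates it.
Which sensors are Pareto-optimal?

#1: not dominated.
#2: dominated by #7 (sample rate 710≥464, cost 76≤290, accuracy 97.5≥89.7, power draw 181≤190).
#3: not dominated.
#4: not dominated.
#5: not dominated (best power draw).
#6: not dominated (best cost).
#7: not dominated (best accuracy).
#8: dominated by #1 (sample rate 887≥416, cost 103≤146, accuracy 81.2≥81.1, power draw 86≤153).
#9: not dominated (best sample rate).

#1, #3, #4, #5, #6, #7, #9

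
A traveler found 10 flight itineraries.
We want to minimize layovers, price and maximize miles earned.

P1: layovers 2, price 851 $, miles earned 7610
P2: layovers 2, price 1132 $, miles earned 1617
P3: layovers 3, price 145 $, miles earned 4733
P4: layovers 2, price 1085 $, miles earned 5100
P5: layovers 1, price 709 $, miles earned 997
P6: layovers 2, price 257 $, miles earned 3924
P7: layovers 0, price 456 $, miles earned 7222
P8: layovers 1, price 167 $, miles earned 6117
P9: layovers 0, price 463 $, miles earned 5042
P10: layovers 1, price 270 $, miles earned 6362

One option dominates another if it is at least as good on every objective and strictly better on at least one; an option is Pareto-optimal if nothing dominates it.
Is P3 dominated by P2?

P2 vs P3: P2 is worse on price (1132 vs 145), so it does not dominate P3.

No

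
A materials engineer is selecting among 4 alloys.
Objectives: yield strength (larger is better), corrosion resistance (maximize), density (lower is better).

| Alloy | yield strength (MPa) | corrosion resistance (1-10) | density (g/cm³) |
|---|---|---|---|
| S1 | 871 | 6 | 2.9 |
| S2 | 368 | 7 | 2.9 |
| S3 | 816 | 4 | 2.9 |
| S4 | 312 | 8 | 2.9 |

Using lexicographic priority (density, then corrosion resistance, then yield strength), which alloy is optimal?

First minimize density: best is 2.9, kept {S1, S2, S3, S4}.
Then maximize corrosion resistance: best is 8, kept {S4}.

S4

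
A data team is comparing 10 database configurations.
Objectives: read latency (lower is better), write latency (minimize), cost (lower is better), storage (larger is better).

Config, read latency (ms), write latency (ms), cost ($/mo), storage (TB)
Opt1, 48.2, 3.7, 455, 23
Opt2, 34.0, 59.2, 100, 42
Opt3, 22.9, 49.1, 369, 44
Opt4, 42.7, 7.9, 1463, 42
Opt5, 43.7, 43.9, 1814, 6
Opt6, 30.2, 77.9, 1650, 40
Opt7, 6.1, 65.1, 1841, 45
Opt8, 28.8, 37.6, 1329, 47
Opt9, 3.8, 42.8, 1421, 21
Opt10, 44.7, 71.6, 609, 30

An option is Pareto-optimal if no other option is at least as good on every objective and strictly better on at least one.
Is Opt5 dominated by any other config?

Yes

Opt4 vs Opt5: read latency 42.7≤43.7, write latency 7.9≤43.9, cost 1463≤1814, storage 42≥6 — Opt4 is at least as good on every objective and strictly better on at least one, so Opt4 dominates Opt5.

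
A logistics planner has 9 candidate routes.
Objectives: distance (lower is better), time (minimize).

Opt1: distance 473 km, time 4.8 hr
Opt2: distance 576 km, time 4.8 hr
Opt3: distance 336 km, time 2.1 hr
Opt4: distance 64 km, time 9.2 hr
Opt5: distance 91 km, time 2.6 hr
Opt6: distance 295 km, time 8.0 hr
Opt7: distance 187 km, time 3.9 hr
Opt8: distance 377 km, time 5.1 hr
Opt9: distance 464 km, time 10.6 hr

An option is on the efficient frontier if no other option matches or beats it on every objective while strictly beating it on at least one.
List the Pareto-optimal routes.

Opt3, Opt4, Opt5

Opt1: dominated by Opt3 (distance 336≤473, time 2.1≤4.8).
Opt2: dominated by Opt1 (distance 473≤576, time 4.8≤4.8).
Opt3: not dominated (best time).
Opt4: not dominated (best distance).
Opt5: not dominated.
Opt6: dominated by Opt5 (distance 91≤295, time 2.6≤8.0).
Opt7: dominated by Opt5 (distance 91≤187, time 2.6≤3.9).
Opt8: dominated by Opt3 (distance 336≤377, time 2.1≤5.1).
Opt9: dominated by Opt3 (distance 336≤464, time 2.1≤10.6).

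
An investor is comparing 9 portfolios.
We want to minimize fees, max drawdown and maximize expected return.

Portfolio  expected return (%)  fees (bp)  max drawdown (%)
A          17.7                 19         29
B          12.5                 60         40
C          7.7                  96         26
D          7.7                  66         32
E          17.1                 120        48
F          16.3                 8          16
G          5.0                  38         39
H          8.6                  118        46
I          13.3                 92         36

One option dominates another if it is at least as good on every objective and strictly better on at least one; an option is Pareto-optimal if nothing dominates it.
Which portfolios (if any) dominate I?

A, F

A: expected return 17.7≥13.3, fees 19≤92, max drawdown 29≤36 — dominates I.
F: expected return 16.3≥13.3, fees 8≤92, max drawdown 16≤36 — dominates I.
Others (B, C, D, E, G, H) are each worse than I on at least one objective.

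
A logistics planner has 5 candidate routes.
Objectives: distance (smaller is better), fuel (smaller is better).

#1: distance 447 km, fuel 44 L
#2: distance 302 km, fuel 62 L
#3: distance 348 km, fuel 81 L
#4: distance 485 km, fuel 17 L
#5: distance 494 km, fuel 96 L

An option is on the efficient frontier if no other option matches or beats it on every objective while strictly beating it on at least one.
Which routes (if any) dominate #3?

#2

#2: distance 302≤348, fuel 62≤81 — dominates #3.
Others (#1, #4, #5) are each worse than #3 on at least one objective.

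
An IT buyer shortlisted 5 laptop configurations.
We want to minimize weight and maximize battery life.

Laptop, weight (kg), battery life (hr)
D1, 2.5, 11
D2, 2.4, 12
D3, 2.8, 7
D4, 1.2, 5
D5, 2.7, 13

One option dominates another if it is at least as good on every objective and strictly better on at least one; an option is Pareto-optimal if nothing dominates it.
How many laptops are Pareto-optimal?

D1: dominated by D2 (weight 2.4≤2.5, battery life 12≥11).
D2: not dominated.
D3: dominated by D1 (weight 2.5≤2.8, battery life 11≥7).
D4: not dominated (best weight).
D5: not dominated (best battery life).
Pareto-optimal: D2, D4, D5 → 3.

3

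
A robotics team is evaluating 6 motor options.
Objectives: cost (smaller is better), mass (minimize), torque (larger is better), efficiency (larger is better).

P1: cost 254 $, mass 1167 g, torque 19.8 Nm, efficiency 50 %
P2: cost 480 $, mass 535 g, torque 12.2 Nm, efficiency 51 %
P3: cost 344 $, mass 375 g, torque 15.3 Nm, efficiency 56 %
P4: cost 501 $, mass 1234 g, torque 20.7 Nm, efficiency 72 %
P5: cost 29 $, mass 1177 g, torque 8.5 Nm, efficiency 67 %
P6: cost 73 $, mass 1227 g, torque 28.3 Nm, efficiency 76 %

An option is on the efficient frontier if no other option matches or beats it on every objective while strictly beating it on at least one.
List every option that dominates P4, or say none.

P6: cost 73≤501, mass 1227≤1234, torque 28.3≥20.7, efficiency 76≥72 — dominates P4.
Others (P1, P2, P3, P5) are each worse than P4 on at least one objective.

P6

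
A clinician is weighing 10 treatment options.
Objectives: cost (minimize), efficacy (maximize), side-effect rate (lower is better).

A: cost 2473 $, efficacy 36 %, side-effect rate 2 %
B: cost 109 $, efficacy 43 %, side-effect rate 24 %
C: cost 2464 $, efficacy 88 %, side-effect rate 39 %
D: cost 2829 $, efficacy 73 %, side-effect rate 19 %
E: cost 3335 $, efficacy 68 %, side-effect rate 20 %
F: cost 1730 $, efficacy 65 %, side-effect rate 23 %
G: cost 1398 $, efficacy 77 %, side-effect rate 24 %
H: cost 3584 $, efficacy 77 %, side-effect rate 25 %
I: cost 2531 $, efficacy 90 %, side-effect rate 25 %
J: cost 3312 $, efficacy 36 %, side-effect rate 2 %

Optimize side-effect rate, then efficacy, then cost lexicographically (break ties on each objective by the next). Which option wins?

A

First minimize side-effect rate: best is 2, kept {A, J}.
Then maximize efficacy: best is 36, kept {A, J}.
Then minimize cost: best is 2473, kept {A}.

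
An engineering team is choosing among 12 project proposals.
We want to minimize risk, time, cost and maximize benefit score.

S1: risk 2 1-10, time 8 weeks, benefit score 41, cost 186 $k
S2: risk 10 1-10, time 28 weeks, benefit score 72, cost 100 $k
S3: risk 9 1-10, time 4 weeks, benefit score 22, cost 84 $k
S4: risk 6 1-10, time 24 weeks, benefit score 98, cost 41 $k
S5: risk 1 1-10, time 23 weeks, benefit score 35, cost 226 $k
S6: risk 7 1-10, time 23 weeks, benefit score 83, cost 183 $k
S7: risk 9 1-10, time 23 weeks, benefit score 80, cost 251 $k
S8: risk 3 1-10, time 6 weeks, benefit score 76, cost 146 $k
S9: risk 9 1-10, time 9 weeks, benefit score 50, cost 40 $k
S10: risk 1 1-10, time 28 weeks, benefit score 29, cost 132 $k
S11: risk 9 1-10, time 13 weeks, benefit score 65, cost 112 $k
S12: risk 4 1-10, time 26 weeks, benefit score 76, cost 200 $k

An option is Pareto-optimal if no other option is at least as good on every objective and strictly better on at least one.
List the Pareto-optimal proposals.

S1: not dominated.
S2: dominated by S4 (risk 6≤10, time 24≤28, benefit score 98≥72, cost 41≤100).
S3: not dominated (best time).
S4: not dominated (best benefit score).
S5: not dominated.
S6: not dominated.
S7: dominated by S6 (risk 7≤9, time 23≤23, benefit score 83≥80, cost 183≤251).
S8: not dominated.
S9: not dominated (best cost).
S10: not dominated.
S11: not dominated.
S12: dominated by S8 (risk 3≤4, time 6≤26, benefit score 76≥76, cost 146≤200).

S1, S3, S4, S5, S6, S8, S9, S10, S11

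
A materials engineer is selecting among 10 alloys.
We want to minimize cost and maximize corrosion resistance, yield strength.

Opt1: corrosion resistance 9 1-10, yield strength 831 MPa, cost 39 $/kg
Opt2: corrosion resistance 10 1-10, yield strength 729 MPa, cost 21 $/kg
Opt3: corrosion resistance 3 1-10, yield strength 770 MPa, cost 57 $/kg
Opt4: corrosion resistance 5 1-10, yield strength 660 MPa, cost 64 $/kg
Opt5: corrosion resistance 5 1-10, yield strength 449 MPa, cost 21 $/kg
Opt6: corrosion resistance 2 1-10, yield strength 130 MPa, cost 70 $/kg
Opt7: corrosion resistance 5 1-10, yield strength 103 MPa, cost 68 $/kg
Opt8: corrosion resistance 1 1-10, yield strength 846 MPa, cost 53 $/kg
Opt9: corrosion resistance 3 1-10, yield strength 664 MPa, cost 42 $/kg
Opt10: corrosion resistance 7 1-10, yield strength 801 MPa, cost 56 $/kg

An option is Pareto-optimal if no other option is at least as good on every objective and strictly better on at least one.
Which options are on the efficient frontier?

Opt1, Opt2, Opt8

Opt1: not dominated.
Opt2: not dominated (best corrosion resistance).
Opt3: dominated by Opt1 (corrosion resistance 9≥3, yield strength 831≥770, cost 39≤57).
Opt4: dominated by Opt1 (corrosion resistance 9≥5, yield strength 831≥660, cost 39≤64).
Opt5: dominated by Opt2 (corrosion resistance 10≥5, yield strength 729≥449, cost 21≤21).
Opt6: dominated by Opt1 (corrosion resistance 9≥2, yield strength 831≥130, cost 39≤70).
Opt7: dominated by Opt1 (corrosion resistance 9≥5, yield strength 831≥103, cost 39≤68).
Opt8: not dominated (best yield strength).
Opt9: dominated by Opt1 (corrosion resistance 9≥3, yield strength 831≥664, cost 39≤42).
Opt10: dominated by Opt1 (corrosion resistance 9≥7, yield strength 831≥801, cost 39≤56).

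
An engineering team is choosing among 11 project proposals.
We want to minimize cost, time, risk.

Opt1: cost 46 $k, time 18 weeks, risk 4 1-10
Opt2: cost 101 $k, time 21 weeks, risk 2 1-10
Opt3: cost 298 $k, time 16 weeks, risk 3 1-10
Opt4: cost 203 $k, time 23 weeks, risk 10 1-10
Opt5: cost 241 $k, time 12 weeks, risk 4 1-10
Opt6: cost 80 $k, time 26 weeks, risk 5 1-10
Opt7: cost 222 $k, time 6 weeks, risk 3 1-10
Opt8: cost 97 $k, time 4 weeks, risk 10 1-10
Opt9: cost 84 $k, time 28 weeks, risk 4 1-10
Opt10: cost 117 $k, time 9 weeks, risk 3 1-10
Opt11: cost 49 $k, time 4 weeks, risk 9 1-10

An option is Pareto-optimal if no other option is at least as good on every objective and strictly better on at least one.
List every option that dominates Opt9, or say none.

Opt1

Opt1: cost 46≤84, time 18≤28, risk 4≤4 — dominates Opt9.
Others (Opt2, Opt3, Opt4, Opt5, Opt6, Opt7, Opt8, Opt10, Opt11) are each worse than Opt9 on at least one objective.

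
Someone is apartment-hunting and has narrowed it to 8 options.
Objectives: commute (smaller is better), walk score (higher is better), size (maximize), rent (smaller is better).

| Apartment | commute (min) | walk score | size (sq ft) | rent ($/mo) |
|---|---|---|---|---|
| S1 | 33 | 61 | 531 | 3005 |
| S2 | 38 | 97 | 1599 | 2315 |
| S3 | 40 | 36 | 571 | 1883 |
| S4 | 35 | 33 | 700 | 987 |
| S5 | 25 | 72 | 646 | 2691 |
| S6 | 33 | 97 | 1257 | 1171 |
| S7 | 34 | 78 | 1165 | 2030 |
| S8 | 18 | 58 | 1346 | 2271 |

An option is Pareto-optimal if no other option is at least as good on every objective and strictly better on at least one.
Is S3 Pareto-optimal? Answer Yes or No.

No

S6 vs S3: commute 33≤40, walk score 97≥36, size 1257≥571, rent 1171≤1883 — S6 is at least as good on every objective and strictly better on at least one, so S6 dominates S3.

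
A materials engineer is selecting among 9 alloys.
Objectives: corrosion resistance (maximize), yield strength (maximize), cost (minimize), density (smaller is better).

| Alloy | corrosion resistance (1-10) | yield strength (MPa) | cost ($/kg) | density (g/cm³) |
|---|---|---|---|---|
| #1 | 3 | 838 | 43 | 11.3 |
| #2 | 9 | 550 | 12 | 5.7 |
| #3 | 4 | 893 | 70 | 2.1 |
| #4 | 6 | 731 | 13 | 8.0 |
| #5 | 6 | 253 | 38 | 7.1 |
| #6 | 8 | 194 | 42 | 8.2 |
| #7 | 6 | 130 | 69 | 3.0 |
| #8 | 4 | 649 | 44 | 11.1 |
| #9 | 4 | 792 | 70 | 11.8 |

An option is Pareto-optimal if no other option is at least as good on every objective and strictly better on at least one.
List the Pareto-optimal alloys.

#1, #2, #3, #4, #7

#1: not dominated.
#2: not dominated (best corrosion resistance).
#3: not dominated (best yield strength).
#4: not dominated.
#5: dominated by #2 (corrosion resistance 9≥6, yield strength 550≥253, cost 12≤38, density 5.7≤7.1).
#6: dominated by #2 (corrosion resistance 9≥8, yield strength 550≥194, cost 12≤42, density 5.7≤8.2).
#7: not dominated.
#8: dominated by #4 (corrosion resistance 6≥4, yield strength 731≥649, cost 13≤44, density 8.0≤11.1).
#9: dominated by #3 (corrosion resistance 4≥4, yield strength 893≥792, cost 70≤70, density 2.1≤11.8).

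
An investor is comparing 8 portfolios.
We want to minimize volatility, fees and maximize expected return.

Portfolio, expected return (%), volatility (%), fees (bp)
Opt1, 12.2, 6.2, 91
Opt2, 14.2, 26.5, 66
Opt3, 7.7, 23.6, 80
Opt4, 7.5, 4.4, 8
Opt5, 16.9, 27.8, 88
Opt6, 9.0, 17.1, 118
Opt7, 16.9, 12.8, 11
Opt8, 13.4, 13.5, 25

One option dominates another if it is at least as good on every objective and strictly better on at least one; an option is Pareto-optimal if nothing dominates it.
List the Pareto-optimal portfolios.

Opt1: not dominated.
Opt2: dominated by Opt7 (expected return 16.9≥14.2, volatility 12.8≤26.5, fees 11≤66).
Opt3: dominated by Opt7 (expected return 16.9≥7.7, volatility 12.8≤23.6, fees 11≤80).
Opt4: not dominated (best volatility).
Opt5: dominated by Opt7 (expected return 16.9≥16.9, volatility 12.8≤27.8, fees 11≤88).
Opt6: dominated by Opt1 (expected return 12.2≥9.0, volatility 6.2≤17.1, fees 91≤118).
Opt7: not dominated.
Opt8: dominated by Opt7 (expected return 16.9≥13.4, volatility 12.8≤13.5, fees 11≤25).

Opt1, Opt4, Opt7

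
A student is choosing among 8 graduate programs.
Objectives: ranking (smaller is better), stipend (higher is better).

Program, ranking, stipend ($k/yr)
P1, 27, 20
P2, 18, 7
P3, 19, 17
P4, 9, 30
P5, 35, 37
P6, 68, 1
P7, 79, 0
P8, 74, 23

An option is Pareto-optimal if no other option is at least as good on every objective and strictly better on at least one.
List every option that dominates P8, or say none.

P4, P5

P4: ranking 9≤74, stipend 30≥23 — dominates P8.
P5: ranking 35≤74, stipend 37≥23 — dominates P8.
Others (P1, P2, P3, P6, P7) are each worse than P8 on at least one objective.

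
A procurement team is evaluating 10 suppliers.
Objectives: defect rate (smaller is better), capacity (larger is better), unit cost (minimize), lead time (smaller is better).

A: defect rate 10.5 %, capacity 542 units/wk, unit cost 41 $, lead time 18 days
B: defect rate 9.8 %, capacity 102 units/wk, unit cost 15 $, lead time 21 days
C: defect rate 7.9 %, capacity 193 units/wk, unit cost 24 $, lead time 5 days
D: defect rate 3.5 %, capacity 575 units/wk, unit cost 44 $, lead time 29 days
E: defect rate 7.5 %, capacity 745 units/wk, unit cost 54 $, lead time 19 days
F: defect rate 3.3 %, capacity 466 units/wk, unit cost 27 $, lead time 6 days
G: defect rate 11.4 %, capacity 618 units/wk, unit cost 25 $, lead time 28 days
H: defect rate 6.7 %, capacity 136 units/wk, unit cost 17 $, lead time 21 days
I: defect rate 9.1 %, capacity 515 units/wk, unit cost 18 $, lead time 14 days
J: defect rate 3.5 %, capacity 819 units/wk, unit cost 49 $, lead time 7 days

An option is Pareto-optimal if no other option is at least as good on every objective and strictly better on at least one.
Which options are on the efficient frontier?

A, B, C, D, F, G, H, I, J

A: not dominated.
B: not dominated (best unit cost).
C: not dominated (best lead time).
D: not dominated.
E: dominated by J (defect rate 3.5≤7.5, capacity 819≥745, unit cost 49≤54, lead time 7≤19).
F: not dominated (best defect rate).
G: not dominated.
H: not dominated.
I: not dominated.
J: not dominated (best capacity).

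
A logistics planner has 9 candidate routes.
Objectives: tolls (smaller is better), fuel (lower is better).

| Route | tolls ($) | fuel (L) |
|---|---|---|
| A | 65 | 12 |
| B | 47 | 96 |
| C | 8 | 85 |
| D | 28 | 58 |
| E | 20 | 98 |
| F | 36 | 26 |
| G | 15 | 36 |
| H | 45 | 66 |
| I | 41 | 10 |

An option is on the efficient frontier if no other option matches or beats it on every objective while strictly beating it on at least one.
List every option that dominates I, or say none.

none

A: worse on tolls (65 vs 41).
B: worse on tolls (47 vs 41).
C: worse on fuel (85 vs 10).
D: worse on fuel (58 vs 10).
E: worse on fuel (98 vs 10).
F: worse on fuel (26 vs 10).
G: worse on fuel (36 vs 10).
H: worse on tolls (45 vs 41).
No option dominates I.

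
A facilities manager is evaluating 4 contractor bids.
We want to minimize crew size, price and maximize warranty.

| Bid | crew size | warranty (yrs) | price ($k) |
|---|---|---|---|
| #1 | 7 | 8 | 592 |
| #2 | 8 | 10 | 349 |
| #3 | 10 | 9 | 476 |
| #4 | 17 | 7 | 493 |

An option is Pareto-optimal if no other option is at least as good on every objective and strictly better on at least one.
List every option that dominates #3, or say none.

#2: crew size 8≤10, warranty 10≥9, price 349≤476 — dominates #3.
Others (#1, #4) are each worse than #3 on at least one objective.

#2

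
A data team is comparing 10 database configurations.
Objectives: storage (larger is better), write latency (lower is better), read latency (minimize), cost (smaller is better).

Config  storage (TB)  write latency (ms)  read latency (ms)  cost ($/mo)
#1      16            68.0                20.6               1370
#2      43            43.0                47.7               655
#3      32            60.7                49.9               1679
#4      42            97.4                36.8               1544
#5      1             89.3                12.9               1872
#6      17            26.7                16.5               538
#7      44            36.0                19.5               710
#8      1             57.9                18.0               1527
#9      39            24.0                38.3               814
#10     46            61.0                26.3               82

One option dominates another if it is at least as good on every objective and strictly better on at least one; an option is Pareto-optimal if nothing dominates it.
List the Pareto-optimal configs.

#1: dominated by #6 (storage 17≥16, write latency 26.7≤68.0, read latency 16.5≤20.6, cost 538≤1370).
#2: not dominated.
#3: dominated by #2 (storage 43≥32, write latency 43.0≤60.7, read latency 47.7≤49.9, cost 655≤1679).
#4: dominated by #7 (storage 44≥42, write latency 36.0≤97.4, read latency 19.5≤36.8, cost 710≤1544).
#5: not dominated (best read latency).
#6: not dominated.
#7: not dominated.
#8: dominated by #6 (storage 17≥1, write latency 26.7≤57.9, read latency 16.5≤18.0, cost 538≤1527).
#9: not dominated (best write latency).
#10: not dominated (best storage).

#2, #5, #6, #7, #9, #10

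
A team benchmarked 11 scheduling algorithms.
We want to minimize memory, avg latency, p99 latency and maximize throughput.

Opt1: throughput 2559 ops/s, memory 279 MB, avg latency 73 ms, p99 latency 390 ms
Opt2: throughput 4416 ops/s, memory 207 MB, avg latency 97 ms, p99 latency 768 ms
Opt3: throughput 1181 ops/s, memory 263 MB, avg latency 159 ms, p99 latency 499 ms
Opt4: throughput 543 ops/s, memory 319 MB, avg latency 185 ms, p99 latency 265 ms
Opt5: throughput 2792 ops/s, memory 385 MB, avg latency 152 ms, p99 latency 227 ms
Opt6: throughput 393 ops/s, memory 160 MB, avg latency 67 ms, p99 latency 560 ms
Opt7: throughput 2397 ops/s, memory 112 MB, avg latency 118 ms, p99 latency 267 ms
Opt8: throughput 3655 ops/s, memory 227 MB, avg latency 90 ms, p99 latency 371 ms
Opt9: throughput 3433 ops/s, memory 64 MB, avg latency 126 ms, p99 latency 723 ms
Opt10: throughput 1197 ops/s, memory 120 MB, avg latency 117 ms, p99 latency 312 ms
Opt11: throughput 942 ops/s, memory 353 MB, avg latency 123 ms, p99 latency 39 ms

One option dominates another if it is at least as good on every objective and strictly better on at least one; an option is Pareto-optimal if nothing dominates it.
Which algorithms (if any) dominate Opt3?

Opt7, Opt8, Opt10

Opt7: throughput 2397≥1181, memory 112≤263, avg latency 118≤159, p99 latency 267≤499 — dominates Opt3.
Opt8: throughput 3655≥1181, memory 227≤263, avg latency 90≤159, p99 latency 371≤499 — dominates Opt3.
Opt10: throughput 1197≥1181, memory 120≤263, avg latency 117≤159, p99 latency 312≤499 — dominates Opt3.
Others (Opt1, Opt2, Opt4, Opt5, Opt6, Opt9, Opt11) are each worse than Opt3 on at least one objective.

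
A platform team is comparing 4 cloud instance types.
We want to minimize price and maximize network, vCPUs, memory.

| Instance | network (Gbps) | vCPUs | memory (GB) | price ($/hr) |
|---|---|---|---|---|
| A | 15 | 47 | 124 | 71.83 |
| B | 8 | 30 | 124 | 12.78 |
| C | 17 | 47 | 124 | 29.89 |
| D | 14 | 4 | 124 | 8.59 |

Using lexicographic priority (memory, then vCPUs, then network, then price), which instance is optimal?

First maximize memory: best is 124, kept {A, B, C, D}.
Then maximize vCPUs: best is 47, kept {A, C}.
Then maximize network: best is 17, kept {C}.

C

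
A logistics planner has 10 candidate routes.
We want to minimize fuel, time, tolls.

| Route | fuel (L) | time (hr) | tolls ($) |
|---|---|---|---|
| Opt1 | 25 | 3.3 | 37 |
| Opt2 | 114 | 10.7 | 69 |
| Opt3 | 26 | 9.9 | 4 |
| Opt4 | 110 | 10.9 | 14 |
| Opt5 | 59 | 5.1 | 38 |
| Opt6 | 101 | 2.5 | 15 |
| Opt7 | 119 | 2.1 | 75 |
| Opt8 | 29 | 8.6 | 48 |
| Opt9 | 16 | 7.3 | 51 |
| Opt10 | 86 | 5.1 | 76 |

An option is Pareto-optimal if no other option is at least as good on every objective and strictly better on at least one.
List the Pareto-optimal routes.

Opt1, Opt3, Opt6, Opt7, Opt9

Opt1: not dominated.
Opt2: dominated by Opt1 (fuel 25≤114, time 3.3≤10.7, tolls 37≤69).
Opt3: not dominated (best tolls).
Opt4: dominated by Opt3 (fuel 26≤110, time 9.9≤10.9, tolls 4≤14).
Opt5: dominated by Opt1 (fuel 25≤59, time 3.3≤5.1, tolls 37≤38).
Opt6: not dominated.
Opt7: not dominated (best time).
Opt8: dominated by Opt1 (fuel 25≤29, time 3.3≤8.6, tolls 37≤48).
Opt9: not dominated (best fuel).
Opt10: dominated by Opt1 (fuel 25≤86, time 3.3≤5.1, tolls 37≤76).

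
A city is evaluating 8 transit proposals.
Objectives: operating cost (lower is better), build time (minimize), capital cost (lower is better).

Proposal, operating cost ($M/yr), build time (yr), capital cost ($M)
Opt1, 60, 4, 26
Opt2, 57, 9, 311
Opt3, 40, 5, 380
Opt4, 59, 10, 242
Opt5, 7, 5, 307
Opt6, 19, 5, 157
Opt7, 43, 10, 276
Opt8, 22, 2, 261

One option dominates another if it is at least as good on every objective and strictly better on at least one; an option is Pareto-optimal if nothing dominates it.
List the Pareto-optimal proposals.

Opt1: not dominated (best capital cost).
Opt2: dominated by Opt5 (operating cost 7≤57, build time 5≤9, capital cost 307≤311).
Opt3: dominated by Opt5 (operating cost 7≤40, build time 5≤5, capital cost 307≤380).
Opt4: dominated by Opt6 (operating cost 19≤59, build time 5≤10, capital cost 157≤242).
Opt5: not dominated (best operating cost).
Opt6: not dominated.
Opt7: dominated by Opt6 (operating cost 19≤43, build time 5≤10, capital cost 157≤276).
Opt8: not dominated (best build time).

Opt1, Opt5, Opt6, Opt8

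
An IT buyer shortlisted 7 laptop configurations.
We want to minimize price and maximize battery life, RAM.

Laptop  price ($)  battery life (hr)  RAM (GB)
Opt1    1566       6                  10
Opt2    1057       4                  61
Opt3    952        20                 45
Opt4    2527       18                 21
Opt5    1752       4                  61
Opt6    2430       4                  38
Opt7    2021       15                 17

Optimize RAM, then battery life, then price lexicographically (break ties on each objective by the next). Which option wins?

First maximize RAM: best is 61, kept {Opt2, Opt5}.
Then maximize battery life: best is 4, kept {Opt2, Opt5}.
Then minimize price: best is 1057, kept {Opt2}.

Opt2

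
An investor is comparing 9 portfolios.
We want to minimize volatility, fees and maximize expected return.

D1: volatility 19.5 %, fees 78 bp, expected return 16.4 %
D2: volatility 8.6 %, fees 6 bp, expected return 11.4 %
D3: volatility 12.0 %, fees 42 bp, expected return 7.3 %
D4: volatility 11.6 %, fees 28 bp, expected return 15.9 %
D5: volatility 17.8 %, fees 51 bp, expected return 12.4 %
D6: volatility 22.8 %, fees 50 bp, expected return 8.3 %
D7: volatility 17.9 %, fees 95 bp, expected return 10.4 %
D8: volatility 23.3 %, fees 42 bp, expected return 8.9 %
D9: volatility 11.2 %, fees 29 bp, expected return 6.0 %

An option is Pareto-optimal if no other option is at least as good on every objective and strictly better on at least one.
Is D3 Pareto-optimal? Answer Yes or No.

No

D2 vs D3: volatility 8.6≤12.0, fees 6≤42, expected return 11.4≥7.3 — D2 is at least as good on every objective and strictly better on at least one, so D2 dominates D3.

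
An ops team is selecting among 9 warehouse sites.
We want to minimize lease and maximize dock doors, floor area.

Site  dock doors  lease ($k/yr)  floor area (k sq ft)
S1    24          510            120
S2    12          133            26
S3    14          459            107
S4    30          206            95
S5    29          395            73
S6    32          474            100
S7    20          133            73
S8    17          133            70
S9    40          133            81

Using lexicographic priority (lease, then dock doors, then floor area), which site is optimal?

First minimize lease: best is 133, kept {S2, S7, S8, S9}.
Then maximize dock doors: best is 40, kept {S9}.

S9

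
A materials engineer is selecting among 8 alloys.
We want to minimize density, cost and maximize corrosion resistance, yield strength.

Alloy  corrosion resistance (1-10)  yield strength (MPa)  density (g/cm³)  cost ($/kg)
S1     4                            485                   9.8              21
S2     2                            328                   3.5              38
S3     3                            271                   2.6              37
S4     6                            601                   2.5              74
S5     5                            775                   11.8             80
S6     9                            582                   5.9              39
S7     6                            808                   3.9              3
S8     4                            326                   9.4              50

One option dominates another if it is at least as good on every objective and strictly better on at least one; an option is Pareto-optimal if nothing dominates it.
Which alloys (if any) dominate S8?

S6, S7

S6: corrosion resistance 9≥4, yield strength 582≥326, density 5.9≤9.4, cost 39≤50 — dominates S8.
S7: corrosion resistance 6≥4, yield strength 808≥326, density 3.9≤9.4, cost 3≤50 — dominates S8.
Others (S1, S2, S3, S4, S5) are each worse than S8 on at least one objective.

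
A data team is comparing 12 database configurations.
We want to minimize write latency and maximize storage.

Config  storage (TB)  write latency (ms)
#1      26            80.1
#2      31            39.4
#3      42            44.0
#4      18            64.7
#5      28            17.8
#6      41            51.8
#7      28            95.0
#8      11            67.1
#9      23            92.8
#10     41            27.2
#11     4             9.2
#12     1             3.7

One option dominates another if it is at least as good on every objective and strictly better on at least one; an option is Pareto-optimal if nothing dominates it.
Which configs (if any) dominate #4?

#2: storage 31≥18, write latency 39.4≤64.7 — dominates #4.
#3: storage 42≥18, write latency 44.0≤64.7 — dominates #4.
#5: storage 28≥18, write latency 17.8≤64.7 — dominates #4.
#6: storage 41≥18, write latency 51.8≤64.7 — dominates #4.
#10: storage 41≥18, write latency 27.2≤64.7 — dominates #4.
Others (#1, #7, #8, #9, #11, #12) are each worse than #4 on at least one objective.

#2, #3, #5, #6, #10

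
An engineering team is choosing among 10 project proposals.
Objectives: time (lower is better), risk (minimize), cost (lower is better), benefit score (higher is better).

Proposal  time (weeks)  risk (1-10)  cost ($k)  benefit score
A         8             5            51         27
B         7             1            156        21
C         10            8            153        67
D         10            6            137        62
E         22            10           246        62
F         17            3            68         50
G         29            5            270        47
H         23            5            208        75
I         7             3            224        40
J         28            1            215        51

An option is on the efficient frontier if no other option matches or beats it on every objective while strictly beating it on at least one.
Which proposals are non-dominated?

A, B, C, D, F, H, I, J

A: not dominated (best cost).
B: not dominated.
C: not dominated.
D: not dominated.
E: dominated by C (time 10≤22, risk 8≤10, cost 153≤246, benefit score 67≥62).
F: not dominated.
G: dominated by F (time 17≤29, risk 3≤5, cost 68≤270, benefit score 50≥47).
H: not dominated (best benefit score).
I: not dominated.
J: not dominated.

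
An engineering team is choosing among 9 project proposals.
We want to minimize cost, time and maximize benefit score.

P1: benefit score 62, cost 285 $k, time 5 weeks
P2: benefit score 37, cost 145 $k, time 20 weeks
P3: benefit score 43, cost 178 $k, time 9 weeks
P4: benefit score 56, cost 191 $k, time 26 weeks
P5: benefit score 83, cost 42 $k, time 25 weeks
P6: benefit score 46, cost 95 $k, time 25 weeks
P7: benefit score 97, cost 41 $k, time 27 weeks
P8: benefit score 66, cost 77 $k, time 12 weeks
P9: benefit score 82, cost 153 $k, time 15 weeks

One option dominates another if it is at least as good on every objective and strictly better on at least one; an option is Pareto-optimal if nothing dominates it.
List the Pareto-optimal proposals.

P1, P3, P5, P7, P8, P9

P1: not dominated (best time).
P2: dominated by P8 (benefit score 66≥37, cost 77≤145, time 12≤20).
P3: not dominated.
P4: dominated by P5 (benefit score 83≥56, cost 42≤191, time 25≤26).
P5: not dominated.
P6: dominated by P5 (benefit score 83≥46, cost 42≤95, time 25≤25).
P7: not dominated (best benefit score).
P8: not dominated.
P9: not dominated.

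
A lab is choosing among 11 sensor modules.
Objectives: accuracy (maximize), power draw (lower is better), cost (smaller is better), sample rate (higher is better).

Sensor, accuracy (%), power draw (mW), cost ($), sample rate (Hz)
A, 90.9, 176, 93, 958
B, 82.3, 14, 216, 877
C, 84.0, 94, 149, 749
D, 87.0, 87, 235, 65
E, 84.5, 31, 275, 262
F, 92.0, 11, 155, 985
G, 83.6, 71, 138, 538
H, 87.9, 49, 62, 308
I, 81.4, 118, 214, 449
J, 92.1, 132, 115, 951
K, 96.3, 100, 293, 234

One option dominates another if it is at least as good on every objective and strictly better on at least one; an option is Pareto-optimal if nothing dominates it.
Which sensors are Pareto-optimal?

A: not dominated.
B: dominated by F (accuracy 92.0≥82.3, power draw 11≤14, cost 155≤216, sample rate 985≥877).
C: not dominated.
D: dominated by F (accuracy 92.0≥87.0, power draw 11≤87, cost 155≤235, sample rate 985≥65).
E: dominated by F (accuracy 92.0≥84.5, power draw 11≤31, cost 155≤275, sample rate 985≥262).
F: not dominated (best power draw).
G: not dominated.
H: not dominated (best cost).
I: dominated by C (accuracy 84.0≥81.4, power draw 94≤118, cost 149≤214, sample rate 749≥449).
J: not dominated.
K: not dominated (best accuracy).

A, C, F, G, H, J, K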